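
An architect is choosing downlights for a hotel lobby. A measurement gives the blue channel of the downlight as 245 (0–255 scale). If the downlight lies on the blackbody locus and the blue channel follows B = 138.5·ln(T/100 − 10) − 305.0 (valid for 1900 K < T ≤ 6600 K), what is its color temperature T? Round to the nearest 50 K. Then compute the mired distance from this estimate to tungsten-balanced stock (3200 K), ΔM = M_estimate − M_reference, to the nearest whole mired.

ln(t − 10) = (245 + 305.0) / 138.5 = 3.9711.
t − 10 = e^3.9711 = 53.044, so t = 63.044.
T = 100·t = 6304 K → 6300 K to the nearest 50 K.
M_estimate = 10⁶/6300 = 158.73; M_reference = 10⁶/3200 = 312.50.
ΔM = 158.73 − 312.50 = -153.77 → -154 mireds.

-154 mireds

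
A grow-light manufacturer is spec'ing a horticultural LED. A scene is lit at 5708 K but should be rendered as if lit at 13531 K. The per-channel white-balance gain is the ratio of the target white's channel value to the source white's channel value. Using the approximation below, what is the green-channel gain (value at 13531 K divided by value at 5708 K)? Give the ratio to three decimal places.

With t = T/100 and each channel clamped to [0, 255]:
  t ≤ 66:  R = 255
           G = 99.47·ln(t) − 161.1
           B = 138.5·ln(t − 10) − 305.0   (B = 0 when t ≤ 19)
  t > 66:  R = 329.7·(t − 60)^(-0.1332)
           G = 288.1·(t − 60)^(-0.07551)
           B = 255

At 5708 K (t = 57.08):
  G = 99.47·ln 57.08 − 161.1 = 99.47·4.0445 − 161.1 = 241.202.
At 13531 K (t = 135.31):
  G = 288.1·(135.31 − 60)^(-0.07551) = 288.1·75.31^(-0.07551) = 288.1·0.72157 = 207.885.
Gain = 207.885 / 241.202 = 0.8619 → 0.862.

0.862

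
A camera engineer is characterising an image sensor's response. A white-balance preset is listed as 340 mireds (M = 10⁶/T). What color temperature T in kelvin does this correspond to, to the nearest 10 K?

T = 10⁶ / 340 = 2941.18 K → 2940 K.

2940 K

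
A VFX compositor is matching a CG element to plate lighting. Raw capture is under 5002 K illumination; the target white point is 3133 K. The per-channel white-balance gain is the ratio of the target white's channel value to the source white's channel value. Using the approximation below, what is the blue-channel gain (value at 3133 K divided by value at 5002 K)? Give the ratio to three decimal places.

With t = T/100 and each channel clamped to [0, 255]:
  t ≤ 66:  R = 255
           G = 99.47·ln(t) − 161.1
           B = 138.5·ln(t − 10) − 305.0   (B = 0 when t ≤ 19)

At 5002 K (t = 50.02):
  B = 138.5·ln(50.02 − 10) − 305.0 = 138.5·ln 40.02 − 305.0 = 138.5·3.6894 − 305.0 = 205.979.
At 3133 K (t = 31.33):
  B = 138.5·ln(31.33 − 10) − 305.0 = 138.5·ln 21.33 − 305.0 = 138.5·3.0601 − 305.0 = 118.826.
Gain = 118.826 / 205.979 = 0.5769 → 0.577.

0.577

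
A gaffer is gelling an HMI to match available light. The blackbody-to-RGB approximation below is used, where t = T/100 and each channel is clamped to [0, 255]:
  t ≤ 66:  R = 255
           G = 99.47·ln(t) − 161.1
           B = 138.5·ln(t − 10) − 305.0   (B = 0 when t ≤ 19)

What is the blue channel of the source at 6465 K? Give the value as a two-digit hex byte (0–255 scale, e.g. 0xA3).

t = 6465/100 = 64.65; the t ≤ 66 branch applies.
B = 138.5·ln(64.65 − 10) − 305.0 = 138.5·ln 54.65 − 305.0 = 138.5·4.0009 − 305.0 = 249.131.
Rounded: 249; in hex, 0xF9.

0xF9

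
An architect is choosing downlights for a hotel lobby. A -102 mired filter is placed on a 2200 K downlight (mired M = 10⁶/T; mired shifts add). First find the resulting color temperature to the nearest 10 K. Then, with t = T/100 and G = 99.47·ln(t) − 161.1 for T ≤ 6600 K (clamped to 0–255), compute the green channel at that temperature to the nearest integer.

M_in = 10⁶/2200 = 454.55; M_out = 454.55 + (-102) = 352.55.
T_out = 10⁶/352.55 = 2836.5 K → 2840 K; t = 28.4.
G = 99.47·ln 28.4 − 161.1 = 99.47·3.3464 − 161.1 = 171.765.
Rounded: 172.

172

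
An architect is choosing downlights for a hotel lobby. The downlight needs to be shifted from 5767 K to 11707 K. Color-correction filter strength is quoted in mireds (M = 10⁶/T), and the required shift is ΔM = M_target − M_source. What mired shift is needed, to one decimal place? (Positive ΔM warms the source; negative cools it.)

M_source = 10⁶/5767 = 173.400; M_target = 10⁶/11707 = 85.419.
ΔM = 85.419 − 173.400 = -87.981 → -88.0 mireds, a cooling shift.

-88.0 mireds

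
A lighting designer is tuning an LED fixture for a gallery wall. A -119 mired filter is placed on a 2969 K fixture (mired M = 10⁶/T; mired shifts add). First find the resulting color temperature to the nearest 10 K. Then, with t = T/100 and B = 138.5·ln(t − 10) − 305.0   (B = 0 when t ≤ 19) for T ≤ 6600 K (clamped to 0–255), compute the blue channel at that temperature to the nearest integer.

191

M_in = 10⁶/2969 = 336.81; M_out = 336.81 + (-119) = 217.81.
T_out = 10⁶/217.81 = 4591.1 K → 4590 K; t = 45.9.
B = 138.5·ln(45.9 − 10) − 305.0 = 138.5·ln 35.9 − 305.0 = 138.5·3.5807 − 305.0 = 190.932.
Rounded: 191.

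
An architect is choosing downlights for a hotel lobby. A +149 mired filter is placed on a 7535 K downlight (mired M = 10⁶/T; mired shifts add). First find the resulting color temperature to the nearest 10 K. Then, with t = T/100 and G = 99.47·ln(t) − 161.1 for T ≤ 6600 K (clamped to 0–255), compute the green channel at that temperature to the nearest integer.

194

M_in = 10⁶/7535 = 132.71; M_out = 132.71 + (+149) = 281.71.
T_out = 10⁶/281.71 = 3549.7 K → 3550 K; t = 35.5.
G = 99.47·ln 35.5 − 161.1 = 99.47·3.5695 − 161.1 = 193.961.
Rounded: 194.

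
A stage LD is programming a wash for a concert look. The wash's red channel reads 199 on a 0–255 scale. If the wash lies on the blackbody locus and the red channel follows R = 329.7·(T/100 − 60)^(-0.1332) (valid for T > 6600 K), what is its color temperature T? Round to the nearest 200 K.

10400 K

(t − 60)^(-0.1332) = 199/329.7 = 0.60358.
t − 60 = 0.60358^(1/-0.1332) = 0.60358^(-7.508) = 44.273, so t = 104.273.
T = 100·t = 10427 K → 10400 K to the nearest 200 K.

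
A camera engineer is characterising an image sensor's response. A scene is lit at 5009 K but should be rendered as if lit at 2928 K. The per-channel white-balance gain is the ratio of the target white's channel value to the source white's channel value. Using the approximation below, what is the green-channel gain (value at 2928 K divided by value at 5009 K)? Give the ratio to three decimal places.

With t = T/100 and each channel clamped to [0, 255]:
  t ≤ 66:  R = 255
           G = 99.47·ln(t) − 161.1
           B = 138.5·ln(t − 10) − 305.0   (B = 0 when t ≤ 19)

0.766

At 5009 K (t = 50.09):
  G = 99.47·ln 50.09 − 161.1 = 99.47·3.9138 − 161.1 = 228.208.
At 2928 K (t = 29.28):
  G = 99.47·ln 29.28 − 161.1 = 99.47·3.3769 − 161.1 = 174.801.
Gain = 174.801 / 228.208 = 0.7660 → 0.766.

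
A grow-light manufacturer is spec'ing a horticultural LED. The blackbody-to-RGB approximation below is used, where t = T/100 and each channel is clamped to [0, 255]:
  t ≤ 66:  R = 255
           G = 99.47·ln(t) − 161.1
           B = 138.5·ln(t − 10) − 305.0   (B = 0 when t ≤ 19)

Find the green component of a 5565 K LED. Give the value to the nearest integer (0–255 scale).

t = 5565/100 = 55.65; the t ≤ 66 branch applies.
G = 99.47·ln 55.65 − 161.1 = 99.47·4.0191 − 161.1 = 238.678.
Rounded: 239.

239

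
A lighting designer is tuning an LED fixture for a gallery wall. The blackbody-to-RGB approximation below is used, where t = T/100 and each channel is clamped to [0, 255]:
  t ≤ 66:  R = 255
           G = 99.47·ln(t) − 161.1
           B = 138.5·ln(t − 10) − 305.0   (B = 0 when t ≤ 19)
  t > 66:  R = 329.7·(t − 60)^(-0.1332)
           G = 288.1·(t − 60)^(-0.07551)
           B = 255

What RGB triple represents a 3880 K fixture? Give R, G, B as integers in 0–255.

t = 3880/100 = 38.8; the t ≤ 66 branch applies.
R = 255 by definition for t ≤ 66.
G = 99.47·ln 38.8 − 161.1 = 99.47·3.6584 − 161.1 = 202.803.
B = 138.5·ln(38.8 − 10) − 305.0 = 138.5·ln 28.8 − 305.0 = 138.5·3.3604 − 305.0 = 160.412.
Rounded: (255, 203, 160).

R=255, G=203, B=160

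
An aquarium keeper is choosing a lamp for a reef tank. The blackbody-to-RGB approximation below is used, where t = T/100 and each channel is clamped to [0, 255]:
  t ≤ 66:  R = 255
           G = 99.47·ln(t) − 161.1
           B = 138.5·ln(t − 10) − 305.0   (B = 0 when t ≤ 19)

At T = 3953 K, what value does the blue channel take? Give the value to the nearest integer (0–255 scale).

t = 3953/100 = 39.53; the t ≤ 66 branch applies.
B = 138.5·ln(39.53 − 10) − 305.0 = 138.5·ln 29.53 − 305.0 = 138.5·3.3854 − 305.0 = 163.879.
Rounded: 164.

164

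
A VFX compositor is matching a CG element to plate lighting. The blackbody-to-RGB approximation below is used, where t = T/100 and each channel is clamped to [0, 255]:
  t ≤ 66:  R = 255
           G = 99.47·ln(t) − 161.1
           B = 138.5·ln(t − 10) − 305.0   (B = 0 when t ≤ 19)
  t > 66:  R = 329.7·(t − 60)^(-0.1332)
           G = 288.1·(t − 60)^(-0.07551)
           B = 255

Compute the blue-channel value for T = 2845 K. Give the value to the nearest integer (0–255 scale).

99

t = 2845/100 = 28.45; the t ≤ 66 branch applies.
B = 138.5·ln(28.45 − 10) − 305.0 = 138.5·ln 18.45 − 305.0 = 138.5·2.9151 − 305.0 = 98.736.
Rounded: 99.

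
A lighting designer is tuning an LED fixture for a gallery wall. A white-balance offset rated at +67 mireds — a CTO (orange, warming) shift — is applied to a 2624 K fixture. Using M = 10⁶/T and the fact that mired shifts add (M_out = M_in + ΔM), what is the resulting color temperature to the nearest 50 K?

M_in = 10⁶/2624 = 381.10 mireds.
M_out = 381.10 + (+67) = 448.10 mireds.
T_out = 10⁶/448.10 = 2231.7 K → 2250 K.

2250 K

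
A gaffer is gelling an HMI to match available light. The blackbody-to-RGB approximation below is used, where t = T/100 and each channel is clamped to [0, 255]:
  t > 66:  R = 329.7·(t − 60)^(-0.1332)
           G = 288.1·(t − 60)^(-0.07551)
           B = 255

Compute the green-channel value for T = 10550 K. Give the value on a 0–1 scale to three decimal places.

0.847

t = 10550/100 = 105.5; the t > 66 branch applies.
G = 288.1·(105.5 − 60)^(-0.07551) = 288.1·45.5^(-0.07551) = 288.1·0.74956 = 215.947.
On a 0–1 scale: 215.947/255 = 0.8469 → 0.847.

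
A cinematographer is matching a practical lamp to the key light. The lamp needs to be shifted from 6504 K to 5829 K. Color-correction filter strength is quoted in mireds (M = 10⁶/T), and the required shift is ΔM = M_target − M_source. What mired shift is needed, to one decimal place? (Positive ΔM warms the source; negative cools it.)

+17.8 mireds

M_source = 10⁶/6504 = 153.752; M_target = 10⁶/5829 = 171.556.
ΔM = 171.556 − 153.752 = 17.804 → +17.8 mireds, a warming shift.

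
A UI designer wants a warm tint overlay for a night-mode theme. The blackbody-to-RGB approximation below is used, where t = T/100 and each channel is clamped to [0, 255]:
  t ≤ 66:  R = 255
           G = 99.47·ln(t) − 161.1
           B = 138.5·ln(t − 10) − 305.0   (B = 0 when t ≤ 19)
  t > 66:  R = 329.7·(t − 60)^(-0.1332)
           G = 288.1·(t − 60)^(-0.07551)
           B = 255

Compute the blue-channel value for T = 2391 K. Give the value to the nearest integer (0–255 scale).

t = 2391/100 = 23.91; the t ≤ 66 branch applies.
B = 138.5·ln(23.91 − 10) − 305.0 = 138.5·ln 13.91 − 305.0 = 138.5·2.6326 − 305.0 = 59.616.
Rounded: 60.

60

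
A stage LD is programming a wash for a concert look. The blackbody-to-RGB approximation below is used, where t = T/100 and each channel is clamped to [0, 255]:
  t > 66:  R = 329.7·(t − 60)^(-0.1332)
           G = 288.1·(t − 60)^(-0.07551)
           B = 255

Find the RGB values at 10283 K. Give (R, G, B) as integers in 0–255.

(200, 217, 255)

t = 10283/100 = 102.83; the t > 66 branch applies.
R = 329.7·(102.83 − 60)^(-0.1332) = 329.7·42.83^(-0.1332) = 329.7·0.60625 = 199.880.
G = 288.1·(102.83 − 60)^(-0.07551) = 288.1·42.83^(-0.07551) = 288.1·0.75299 = 216.935.
B = 255 by definition for t > 66.
Rounded: (200, 217, 255).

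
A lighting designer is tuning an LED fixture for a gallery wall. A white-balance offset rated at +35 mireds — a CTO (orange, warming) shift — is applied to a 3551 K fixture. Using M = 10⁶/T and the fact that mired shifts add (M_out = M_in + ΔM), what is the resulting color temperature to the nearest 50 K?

3150 K

M_in = 10⁶/3551 = 281.61 mireds.
M_out = 281.61 + (+35) = 316.61 mireds.
T_out = 10⁶/316.61 = 3158.5 K → 3150 K.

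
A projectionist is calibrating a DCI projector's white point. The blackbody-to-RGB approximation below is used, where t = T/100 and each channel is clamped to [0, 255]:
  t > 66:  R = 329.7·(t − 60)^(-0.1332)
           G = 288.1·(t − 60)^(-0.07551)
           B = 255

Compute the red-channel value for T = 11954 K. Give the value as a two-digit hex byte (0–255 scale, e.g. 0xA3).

0xBF

t = 11954/100 = 119.54; the t > 66 branch applies.
R = 329.7·(119.54 − 60)^(-0.1332) = 329.7·59.54^(-0.1332) = 329.7·0.58022 = 191.300.
Rounded: 191; in hex, 0xBF.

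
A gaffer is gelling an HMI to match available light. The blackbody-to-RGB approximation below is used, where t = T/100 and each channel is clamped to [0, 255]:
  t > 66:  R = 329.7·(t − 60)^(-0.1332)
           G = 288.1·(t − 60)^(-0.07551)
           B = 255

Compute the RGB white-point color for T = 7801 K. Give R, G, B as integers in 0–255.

t = 7801/100 = 78.01; the t > 66 branch applies.
R = 329.7·(78.01 − 60)^(-0.1332) = 329.7·18.01^(-0.1332) = 329.7·0.68040 = 224.329.
G = 288.1·(78.01 − 60)^(-0.07551) = 288.1·18.01^(-0.07551) = 288.1·0.80389 = 231.600.
B = 255 by definition for t > 66.
Rounded: (224, 232, 255).

R=224, G=232, B=255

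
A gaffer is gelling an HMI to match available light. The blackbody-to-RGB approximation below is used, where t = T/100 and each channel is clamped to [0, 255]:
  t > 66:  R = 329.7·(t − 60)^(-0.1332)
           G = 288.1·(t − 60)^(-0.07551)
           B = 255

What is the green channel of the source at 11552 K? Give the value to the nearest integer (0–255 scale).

213

t = 11552/100 = 115.52; the t > 66 branch applies.
G = 288.1·(115.52 − 60)^(-0.07551) = 288.1·55.52^(-0.07551) = 288.1·0.73837 = 212.726.
Rounded: 213.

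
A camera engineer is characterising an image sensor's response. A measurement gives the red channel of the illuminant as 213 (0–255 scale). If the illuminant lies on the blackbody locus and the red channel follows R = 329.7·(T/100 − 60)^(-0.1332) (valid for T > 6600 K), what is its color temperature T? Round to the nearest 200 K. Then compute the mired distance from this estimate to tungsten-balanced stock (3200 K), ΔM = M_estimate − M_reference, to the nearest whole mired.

(t − 60)^(-0.1332) = 213/329.7 = 0.64604.
t − 60 = 0.64604^(1/-0.1332) = 0.64604^(-7.508) = 26.575, so t = 86.575.
T = 100·t = 8657 K → 8600 K to the nearest 200 K.
M_estimate = 10⁶/8600 = 116.28; M_reference = 10⁶/3200 = 312.50.
ΔM = 116.28 − 312.50 = -196.22 → -196 mireds.

-196 mireds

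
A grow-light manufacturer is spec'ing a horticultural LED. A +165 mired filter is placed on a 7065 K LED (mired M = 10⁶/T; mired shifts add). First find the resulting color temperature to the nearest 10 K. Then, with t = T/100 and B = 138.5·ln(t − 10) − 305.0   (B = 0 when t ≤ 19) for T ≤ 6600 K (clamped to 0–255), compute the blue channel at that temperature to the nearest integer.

127

M_in = 10⁶/7065 = 141.54; M_out = 141.54 + (+165) = 306.54.
T_out = 10⁶/306.54 = 3262.2 K → 3260 K; t = 32.6.
B = 138.5·ln(32.6 − 10) − 305.0 = 138.5·ln 22.6 − 305.0 = 138.5·3.1179 − 305.0 = 126.836.
Rounded: 127.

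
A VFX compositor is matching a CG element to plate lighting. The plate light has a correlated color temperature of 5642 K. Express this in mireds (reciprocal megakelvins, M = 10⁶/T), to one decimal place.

M = 10⁶ / 5642 = 177.242 → 177.2 mireds.

177.2 mireds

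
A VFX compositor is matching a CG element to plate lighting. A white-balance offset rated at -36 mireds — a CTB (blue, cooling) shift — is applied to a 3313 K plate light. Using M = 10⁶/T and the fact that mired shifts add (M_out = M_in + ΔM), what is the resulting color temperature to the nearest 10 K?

M_in = 10⁶/3313 = 301.84 mireds.
M_out = 301.84 + (-36) = 265.84 mireds.
T_out = 10⁶/265.84 = 3761.6 K → 3760 K.

3760 K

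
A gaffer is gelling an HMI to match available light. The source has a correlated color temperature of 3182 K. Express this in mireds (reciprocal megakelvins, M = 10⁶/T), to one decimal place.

M = 10⁶ / 3182 = 314.268 → 314.3 mireds.

314.3 mireds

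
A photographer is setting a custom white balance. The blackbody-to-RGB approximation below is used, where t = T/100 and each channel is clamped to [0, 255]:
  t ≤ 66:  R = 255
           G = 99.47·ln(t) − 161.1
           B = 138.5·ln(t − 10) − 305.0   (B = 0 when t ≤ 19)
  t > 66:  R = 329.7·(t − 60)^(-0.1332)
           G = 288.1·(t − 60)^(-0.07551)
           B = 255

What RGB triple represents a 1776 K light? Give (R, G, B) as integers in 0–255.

t = 1776/100 = 17.76; the t ≤ 66 branch applies.
R = 255 by definition for t ≤ 66.
G = 99.47·ln 17.76 − 161.1 = 99.47·2.8769 − 161.1 = 125.070.
t = 17.76 ≤ 19, so B = 0.
Rounded: (255, 125, 0).

(255, 125, 0)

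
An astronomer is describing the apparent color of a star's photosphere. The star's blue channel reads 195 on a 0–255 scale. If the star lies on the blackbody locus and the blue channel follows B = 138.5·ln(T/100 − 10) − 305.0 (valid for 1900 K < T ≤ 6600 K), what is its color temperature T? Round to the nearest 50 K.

ln(t − 10) = (195 + 305.0) / 138.5 = 3.6101.
t − 10 = e^3.6101 = 36.970, so t = 46.970.
T = 100·t = 4697 K → 4700 K to the nearest 50 K.

4700 K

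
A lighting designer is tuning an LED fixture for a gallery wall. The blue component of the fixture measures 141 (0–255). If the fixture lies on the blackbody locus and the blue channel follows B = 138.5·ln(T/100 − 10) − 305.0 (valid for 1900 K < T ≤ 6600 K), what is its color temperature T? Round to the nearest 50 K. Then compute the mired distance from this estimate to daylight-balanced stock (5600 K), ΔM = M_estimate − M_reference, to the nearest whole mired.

+107 mireds

ln(t − 10) = (141 + 305.0) / 138.5 = 3.2202.
t − 10 = e^3.2202 = 25.034, so t = 35.034.
T = 100·t = 3503 K → 3500 K to the nearest 50 K.
M_estimate = 10⁶/3500 = 285.71; M_reference = 10⁶/5600 = 178.57.
ΔM = 285.71 − 178.57 = 107.14 → +107 mireds.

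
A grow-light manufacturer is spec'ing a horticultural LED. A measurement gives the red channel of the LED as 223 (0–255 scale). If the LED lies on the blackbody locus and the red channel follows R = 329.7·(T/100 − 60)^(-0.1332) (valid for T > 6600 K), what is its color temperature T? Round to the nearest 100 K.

(t − 60)^(-0.1332) = 223/329.7 = 0.67637.
t − 60 = 0.67637^(1/-0.1332) = 0.67637^(-7.508) = 18.831, so t = 78.831.
T = 100·t = 7883 K → 7900 K to the nearest 100 K.

7900 K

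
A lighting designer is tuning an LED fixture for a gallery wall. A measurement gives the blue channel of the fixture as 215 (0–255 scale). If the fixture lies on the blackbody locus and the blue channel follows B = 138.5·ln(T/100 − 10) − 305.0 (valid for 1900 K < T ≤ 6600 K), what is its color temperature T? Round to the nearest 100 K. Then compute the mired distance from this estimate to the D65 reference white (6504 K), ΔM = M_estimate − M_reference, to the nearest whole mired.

+35 mireds

ln(t − 10) = (215 + 305.0) / 138.5 = 3.7545.
t − 10 = e^3.7545 = 42.713, so t = 52.713.
T = 100·t = 5271 K → 5300 K to the nearest 100 K.
M_estimate = 10⁶/5300 = 188.68; M_reference = 10⁶/6504 = 153.75.
ΔM = 188.68 − 153.75 = 34.93 → +35 mireds.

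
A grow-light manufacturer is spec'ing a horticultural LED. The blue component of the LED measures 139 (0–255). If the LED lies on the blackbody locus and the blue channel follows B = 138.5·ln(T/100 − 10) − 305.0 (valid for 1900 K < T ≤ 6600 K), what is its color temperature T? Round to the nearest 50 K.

ln(t − 10) = (139 + 305.0) / 138.5 = 3.2058.
t − 10 = e^3.2058 = 24.675, so t = 34.675.
T = 100·t = 3467 K → 3450 K to the nearest 50 K.

3450 K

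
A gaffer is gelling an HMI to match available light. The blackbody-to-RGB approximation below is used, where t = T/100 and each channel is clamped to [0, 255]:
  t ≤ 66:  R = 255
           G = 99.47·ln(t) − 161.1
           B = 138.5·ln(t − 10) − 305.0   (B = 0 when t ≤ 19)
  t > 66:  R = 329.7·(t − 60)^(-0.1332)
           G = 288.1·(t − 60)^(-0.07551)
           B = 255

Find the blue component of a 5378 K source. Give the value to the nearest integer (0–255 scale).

218

t = 5378/100 = 53.78; the t ≤ 66 branch applies.
B = 138.5·ln(53.78 − 10) − 305.0 = 138.5·ln 43.78 − 305.0 = 138.5·3.7792 − 305.0 = 218.416.
Rounded: 218.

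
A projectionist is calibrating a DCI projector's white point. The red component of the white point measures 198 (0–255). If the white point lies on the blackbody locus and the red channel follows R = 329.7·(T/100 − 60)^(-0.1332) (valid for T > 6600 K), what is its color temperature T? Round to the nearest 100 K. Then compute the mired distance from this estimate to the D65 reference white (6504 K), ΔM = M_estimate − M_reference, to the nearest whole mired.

(t − 60)^(-0.1332) = 198/329.7 = 0.60055.
t − 60 = 0.60055^(1/-0.1332) = 0.60055^(-7.508) = 45.980, so t = 105.980.
T = 100·t = 10598 K → 10600 K to the nearest 100 K.
M_estimate = 10⁶/10600 = 94.34; M_reference = 10⁶/6504 = 153.75.
ΔM = 94.34 − 153.75 = -59.41 → -59 mireds.

-59 mireds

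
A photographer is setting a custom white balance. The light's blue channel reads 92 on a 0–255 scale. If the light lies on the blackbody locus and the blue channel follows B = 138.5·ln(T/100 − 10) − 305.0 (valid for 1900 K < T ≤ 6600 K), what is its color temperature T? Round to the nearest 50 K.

ln(t − 10) = (92 + 305.0) / 138.5 = 2.8664.
t − 10 = e^2.8664 = 17.574, so t = 27.574.
T = 100·t = 2757 K → 2750 K to the nearest 50 K.

2750 K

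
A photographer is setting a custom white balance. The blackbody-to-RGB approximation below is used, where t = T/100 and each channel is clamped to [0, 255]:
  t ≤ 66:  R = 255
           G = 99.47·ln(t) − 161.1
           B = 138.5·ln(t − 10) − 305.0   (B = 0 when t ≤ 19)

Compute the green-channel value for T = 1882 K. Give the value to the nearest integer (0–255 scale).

t = 1882/100 = 18.82; the t ≤ 66 branch applies.
G = 99.47·ln 18.82 − 161.1 = 99.47·2.9349 − 161.1 = 130.837.
Rounded: 131.

131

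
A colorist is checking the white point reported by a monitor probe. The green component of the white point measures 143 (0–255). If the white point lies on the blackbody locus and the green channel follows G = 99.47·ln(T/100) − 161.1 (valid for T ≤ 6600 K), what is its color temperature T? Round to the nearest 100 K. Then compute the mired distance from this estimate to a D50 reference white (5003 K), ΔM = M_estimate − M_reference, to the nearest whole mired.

+276 mireds

ln t = (143 + 161.1) / 99.47 = 3.0572.
t = e^3.0572 = 21.268.
T = 100·t = 2127 K → 2100 K to the nearest 100 K.
M_estimate = 10⁶/2100 = 476.19; M_reference = 10⁶/5003 = 199.88.
ΔM = 476.19 − 199.88 = 276.31 → +276 mireds.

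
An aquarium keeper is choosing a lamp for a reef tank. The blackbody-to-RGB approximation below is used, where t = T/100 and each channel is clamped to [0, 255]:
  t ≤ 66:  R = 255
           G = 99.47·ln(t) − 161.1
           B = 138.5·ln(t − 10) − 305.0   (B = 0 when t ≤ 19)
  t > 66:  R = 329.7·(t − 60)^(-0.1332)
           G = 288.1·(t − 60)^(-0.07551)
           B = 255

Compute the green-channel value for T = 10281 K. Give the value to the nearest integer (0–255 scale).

217

t = 10281/100 = 102.81; the t > 66 branch applies.
G = 288.1·(102.81 − 60)^(-0.07551) = 288.1·42.81^(-0.07551) = 288.1·0.75301 = 216.943.
Rounded: 217.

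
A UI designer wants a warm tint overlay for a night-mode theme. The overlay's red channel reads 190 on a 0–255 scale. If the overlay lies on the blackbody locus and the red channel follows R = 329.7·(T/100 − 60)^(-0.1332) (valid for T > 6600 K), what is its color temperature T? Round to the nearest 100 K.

12300 K

(t − 60)^(-0.1332) = 190/329.7 = 0.57628.
t − 60 = 0.57628^(1/-0.1332) = 0.57628^(-7.508) = 62.667, so t = 122.667.
T = 100·t = 12267 K → 12300 K to the nearest 100 K.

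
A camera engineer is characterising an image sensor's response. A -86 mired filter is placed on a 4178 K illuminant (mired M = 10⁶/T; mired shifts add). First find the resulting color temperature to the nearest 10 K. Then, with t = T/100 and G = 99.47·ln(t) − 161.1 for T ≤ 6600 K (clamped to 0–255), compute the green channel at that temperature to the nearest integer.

M_in = 10⁶/4178 = 239.35; M_out = 239.35 + (-86) = 153.35.
T_out = 10⁶/153.35 = 6521.1 K → 6520 K; t = 65.2.
G = 99.47·ln 65.2 − 161.1 = 99.47·4.1775 − 161.1 = 254.432.
Rounded: 254.

254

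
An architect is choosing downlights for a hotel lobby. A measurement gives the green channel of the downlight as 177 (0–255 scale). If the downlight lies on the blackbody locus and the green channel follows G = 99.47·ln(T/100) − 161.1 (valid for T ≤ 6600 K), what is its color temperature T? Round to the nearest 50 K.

ln t = (177 + 161.1) / 99.47 = 3.3990.
t = e^3.3990 = 29.935.
T = 100·t = 2993 K → 3000 K to the nearest 50 K.

3000 K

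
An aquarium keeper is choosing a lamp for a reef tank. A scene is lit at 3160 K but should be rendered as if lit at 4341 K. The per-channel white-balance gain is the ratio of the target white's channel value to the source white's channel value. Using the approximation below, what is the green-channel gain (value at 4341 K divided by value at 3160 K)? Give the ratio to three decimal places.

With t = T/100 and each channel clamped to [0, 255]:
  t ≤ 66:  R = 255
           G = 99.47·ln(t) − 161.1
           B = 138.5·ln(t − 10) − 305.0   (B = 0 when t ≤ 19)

At 3160 K (t = 31.6):
  G = 99.47·ln 31.6 − 161.1 = 99.47·3.4532 − 161.1 = 182.386.
At 4341 K (t = 43.41):
  G = 99.47·ln 43.41 − 161.1 = 99.47·3.7707 − 161.1 = 213.971.
Gain = 213.971 / 182.386 = 1.1732 → 1.173.

1.173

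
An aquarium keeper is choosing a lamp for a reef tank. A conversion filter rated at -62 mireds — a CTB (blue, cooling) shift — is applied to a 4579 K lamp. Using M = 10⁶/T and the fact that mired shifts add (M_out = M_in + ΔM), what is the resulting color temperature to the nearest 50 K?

6400 K

M_in = 10⁶/4579 = 218.39 mireds.
M_out = 218.39 + (-62) = 156.39 mireds.
T_out = 10⁶/156.39 = 6394.3 K → 6400 K.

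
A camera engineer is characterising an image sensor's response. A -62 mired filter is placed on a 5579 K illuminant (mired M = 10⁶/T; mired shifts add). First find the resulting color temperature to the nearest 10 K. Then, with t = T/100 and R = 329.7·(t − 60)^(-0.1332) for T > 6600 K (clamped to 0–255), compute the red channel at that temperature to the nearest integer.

214

M_in = 10⁶/5579 = 179.24; M_out = 179.24 + (-62) = 117.24.
T_out = 10⁶/117.24 = 8529.3 K → 8530 K; t = 85.3.
R = 329.7·(85.3 − 60)^(-0.1332) = 329.7·25.3^(-0.1332) = 329.7·0.65029 = 214.399.
Rounded: 214.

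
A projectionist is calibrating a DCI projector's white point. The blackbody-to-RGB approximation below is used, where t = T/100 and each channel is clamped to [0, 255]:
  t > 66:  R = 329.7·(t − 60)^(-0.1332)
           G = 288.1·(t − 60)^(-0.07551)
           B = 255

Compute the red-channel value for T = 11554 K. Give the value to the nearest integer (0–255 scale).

t = 11554/100 = 115.54; the t > 66 branch applies.
R = 329.7·(115.54 − 60)^(-0.1332) = 329.7·55.54^(-0.1332) = 329.7·0.58562 = 193.080.
Rounded: 193.

193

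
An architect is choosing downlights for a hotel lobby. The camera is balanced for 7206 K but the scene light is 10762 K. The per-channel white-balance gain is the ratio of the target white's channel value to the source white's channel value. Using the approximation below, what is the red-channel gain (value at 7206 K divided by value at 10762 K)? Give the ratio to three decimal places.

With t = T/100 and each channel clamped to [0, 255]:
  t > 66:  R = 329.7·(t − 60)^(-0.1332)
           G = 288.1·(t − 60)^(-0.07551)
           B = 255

At 10762 K (t = 107.62):
  R = 329.7·(107.62 − 60)^(-0.1332) = 329.7·47.62^(-0.1332) = 329.7·0.59775 = 197.078.
At 7206 K (t = 72.06):
  R = 329.7·(72.06 − 60)^(-0.1332) = 329.7·12.06^(-0.1332) = 329.7·0.71774 = 236.637.
Gain = 236.637 / 197.078 = 1.2007 → 1.201.

1.201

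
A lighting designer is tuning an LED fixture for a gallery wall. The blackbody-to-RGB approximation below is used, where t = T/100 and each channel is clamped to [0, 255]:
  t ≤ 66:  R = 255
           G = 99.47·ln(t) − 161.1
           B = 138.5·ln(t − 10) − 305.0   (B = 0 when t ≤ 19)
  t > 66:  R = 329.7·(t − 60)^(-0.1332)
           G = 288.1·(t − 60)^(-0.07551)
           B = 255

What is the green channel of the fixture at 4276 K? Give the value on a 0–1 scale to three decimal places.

t = 4276/100 = 42.76; the t ≤ 66 branch applies.
G = 99.47·ln 42.76 − 161.1 = 99.47·3.7556 − 161.1 = 212.470.
On a 0–1 scale: 212.470/255 = 0.8332 → 0.833.

0.833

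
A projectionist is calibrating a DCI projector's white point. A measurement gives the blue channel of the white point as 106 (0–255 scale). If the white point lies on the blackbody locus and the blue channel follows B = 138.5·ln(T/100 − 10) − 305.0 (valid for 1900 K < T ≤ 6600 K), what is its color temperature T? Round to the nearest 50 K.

2950 K

ln(t − 10) = (106 + 305.0) / 138.5 = 2.9675.
t − 10 = e^2.9675 = 19.443, so t = 29.443.
T = 100·t = 2944 K → 2950 K to the nearest 50 K.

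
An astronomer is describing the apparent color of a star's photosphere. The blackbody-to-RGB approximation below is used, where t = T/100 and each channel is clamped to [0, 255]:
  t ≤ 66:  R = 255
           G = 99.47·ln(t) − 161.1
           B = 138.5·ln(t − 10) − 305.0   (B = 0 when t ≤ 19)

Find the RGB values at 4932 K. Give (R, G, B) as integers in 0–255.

t = 4932/100 = 49.32; the t ≤ 66 branch applies.
R = 255 by definition for t ≤ 66.
G = 99.47·ln 49.32 − 161.1 = 99.47·3.8983 − 161.1 = 226.667.
B = 138.5·ln(49.32 − 10) − 305.0 = 138.5·ln 39.32 − 305.0 = 138.5·3.6717 − 305.0 = 203.535.
Rounded: (255, 227, 204).

(255, 227, 204)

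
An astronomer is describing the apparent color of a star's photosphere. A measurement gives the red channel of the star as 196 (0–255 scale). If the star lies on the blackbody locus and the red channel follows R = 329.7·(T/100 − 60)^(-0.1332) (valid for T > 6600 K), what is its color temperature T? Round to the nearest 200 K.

(t − 60)^(-0.1332) = 196/329.7 = 0.59448.
t − 60 = 0.59448^(1/-0.1332) = 0.59448^(-7.508) = 49.621, so t = 109.621.
T = 100·t = 10962 K → 11000 K to the nearest 200 K.

11000 K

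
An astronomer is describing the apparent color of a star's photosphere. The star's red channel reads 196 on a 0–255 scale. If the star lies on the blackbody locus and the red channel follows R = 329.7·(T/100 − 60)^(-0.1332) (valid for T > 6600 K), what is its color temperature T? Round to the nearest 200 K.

11000 K

(t − 60)^(-0.1332) = 196/329.7 = 0.59448.
t − 60 = 0.59448^(1/-0.1332) = 0.59448^(-7.508) = 49.621, so t = 109.621.
T = 100·t = 10962 K → 11000 K to the nearest 200 K.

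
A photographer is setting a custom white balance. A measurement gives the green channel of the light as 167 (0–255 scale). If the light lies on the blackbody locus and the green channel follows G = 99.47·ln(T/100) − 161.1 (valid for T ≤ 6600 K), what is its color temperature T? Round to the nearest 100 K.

2700 K

ln t = (167 + 161.1) / 99.47 = 3.2985.
t = e^3.2985 = 27.072.
T = 100·t = 2707 K → 2700 K to the nearest 100 K.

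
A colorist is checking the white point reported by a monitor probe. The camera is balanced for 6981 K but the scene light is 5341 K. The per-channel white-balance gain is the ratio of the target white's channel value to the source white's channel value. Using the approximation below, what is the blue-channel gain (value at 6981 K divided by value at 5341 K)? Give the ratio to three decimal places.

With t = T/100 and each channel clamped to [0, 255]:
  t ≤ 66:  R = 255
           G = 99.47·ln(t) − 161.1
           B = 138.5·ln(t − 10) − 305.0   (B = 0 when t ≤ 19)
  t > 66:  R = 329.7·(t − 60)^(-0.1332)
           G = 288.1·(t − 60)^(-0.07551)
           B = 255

At 5341 K (t = 53.41):
  B = 138.5·ln(53.41 − 10) − 305.0 = 138.5·ln 43.41 − 305.0 = 138.5·3.7707 − 305.0 = 217.241.
At 6981 K (t = 69.81):
  B = 255 by definition for t > 66.
Gain = 255.000 / 217.241 = 1.1738 → 1.174.

1.174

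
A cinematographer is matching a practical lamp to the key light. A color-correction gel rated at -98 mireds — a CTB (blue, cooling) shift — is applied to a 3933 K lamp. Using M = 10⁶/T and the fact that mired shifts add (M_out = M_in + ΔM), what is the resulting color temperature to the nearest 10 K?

M_in = 10⁶/3933 = 254.26 mireds.
M_out = 254.26 + (-98) = 156.26 mireds.
T_out = 10⁶/156.26 = 6399.6 K → 6400 K.

6400 K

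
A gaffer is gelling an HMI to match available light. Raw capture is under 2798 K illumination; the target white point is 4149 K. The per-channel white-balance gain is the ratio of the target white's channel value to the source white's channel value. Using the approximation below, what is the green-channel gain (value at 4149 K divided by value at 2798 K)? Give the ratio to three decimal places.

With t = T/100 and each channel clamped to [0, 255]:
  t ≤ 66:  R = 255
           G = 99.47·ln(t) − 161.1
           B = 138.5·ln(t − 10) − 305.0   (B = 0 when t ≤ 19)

At 2798 K (t = 27.98):
  G = 99.47·ln 27.98 − 161.1 = 99.47·3.3315 − 161.1 = 170.283.
At 4149 K (t = 41.49):
  G = 99.47·ln 41.49 − 161.1 = 99.47·3.7255 − 161.1 = 209.471.
Gain = 209.471 / 170.283 = 1.2301 → 1.230.

1.230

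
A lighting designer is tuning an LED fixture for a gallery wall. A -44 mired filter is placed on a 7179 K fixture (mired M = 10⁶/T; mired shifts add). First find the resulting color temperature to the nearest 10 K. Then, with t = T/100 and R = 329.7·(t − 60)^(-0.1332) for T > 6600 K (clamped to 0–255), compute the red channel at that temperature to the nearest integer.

M_in = 10⁶/7179 = 139.30; M_out = 139.30 + (-44) = 95.30.
T_out = 10⁶/95.30 = 10493.7 K → 10490 K; t = 104.9.
R = 329.7·(104.9 − 60)^(-0.1332) = 329.7·44.9^(-0.1332) = 329.7·0.60245 = 198.628.
Rounded: 199.

199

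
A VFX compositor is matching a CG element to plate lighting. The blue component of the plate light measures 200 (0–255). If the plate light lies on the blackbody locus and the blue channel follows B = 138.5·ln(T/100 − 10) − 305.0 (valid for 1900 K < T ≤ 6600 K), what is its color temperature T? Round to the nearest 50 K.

ln(t − 10) = (200 + 305.0) / 138.5 = 3.6462.
t − 10 = e^3.6462 = 38.329, so t = 48.329.
T = 100·t = 4833 K → 4850 K to the nearest 50 K.

4850 K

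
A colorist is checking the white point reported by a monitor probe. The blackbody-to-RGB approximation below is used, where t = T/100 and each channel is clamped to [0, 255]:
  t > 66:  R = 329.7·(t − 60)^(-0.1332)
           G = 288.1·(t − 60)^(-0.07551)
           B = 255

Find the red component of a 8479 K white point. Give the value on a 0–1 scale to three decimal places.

0.843

t = 8479/100 = 84.79; the t > 66 branch applies.
R = 329.7·(84.79 − 60)^(-0.1332) = 329.7·24.79^(-0.1332) = 329.7·0.65205 = 214.982.
On a 0–1 scale: 214.982/255 = 0.8431 → 0.843.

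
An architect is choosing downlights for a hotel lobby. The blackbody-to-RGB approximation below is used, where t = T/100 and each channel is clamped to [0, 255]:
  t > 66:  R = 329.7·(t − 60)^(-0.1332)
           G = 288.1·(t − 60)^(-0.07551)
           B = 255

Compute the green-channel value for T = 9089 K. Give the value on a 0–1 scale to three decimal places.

0.872

t = 9089/100 = 90.89; the t > 66 branch applies.
G = 288.1·(90.89 − 60)^(-0.07551) = 288.1·30.89^(-0.07551) = 288.1·0.77180 = 222.355.
On a 0–1 scale: 222.355/255 = 0.8720 → 0.872.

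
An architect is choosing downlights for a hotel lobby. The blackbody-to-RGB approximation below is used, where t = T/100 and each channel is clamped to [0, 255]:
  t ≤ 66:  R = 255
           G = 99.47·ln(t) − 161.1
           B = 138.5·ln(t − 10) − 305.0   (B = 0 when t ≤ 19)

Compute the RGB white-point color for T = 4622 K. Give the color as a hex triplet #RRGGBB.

#FFDCC0

t = 4622/100 = 46.22; the t ≤ 66 branch applies.
R = 255 by definition for t ≤ 66.
G = 99.47·ln 46.22 − 161.1 = 99.47·3.8334 − 161.1 = 220.210.
B = 138.5·ln(46.22 − 10) − 305.0 = 138.5·ln 36.22 − 305.0 = 138.5·3.5896 − 305.0 = 192.161.
Rounded: (255, 220, 192).
In hex: #FFDCC0.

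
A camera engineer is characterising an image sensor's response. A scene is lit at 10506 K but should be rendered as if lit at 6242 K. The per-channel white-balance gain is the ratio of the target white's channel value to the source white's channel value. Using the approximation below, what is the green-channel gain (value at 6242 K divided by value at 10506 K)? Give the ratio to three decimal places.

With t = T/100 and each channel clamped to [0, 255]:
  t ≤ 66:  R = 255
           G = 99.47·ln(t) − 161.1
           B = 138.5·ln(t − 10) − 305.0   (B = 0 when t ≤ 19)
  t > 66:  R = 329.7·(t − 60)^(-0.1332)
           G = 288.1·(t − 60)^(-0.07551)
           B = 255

1.157

At 10506 K (t = 105.06):
  G = 288.1·(105.06 − 60)^(-0.07551) = 288.1·45.06^(-0.07551) = 288.1·0.75011 = 216.105.
At 6242 K (t = 62.42):
  G = 99.47·ln 62.42 − 161.1 = 99.47·4.1339 − 161.1 = 250.098.
Gain = 250.098 / 216.105 = 1.1573 → 1.157.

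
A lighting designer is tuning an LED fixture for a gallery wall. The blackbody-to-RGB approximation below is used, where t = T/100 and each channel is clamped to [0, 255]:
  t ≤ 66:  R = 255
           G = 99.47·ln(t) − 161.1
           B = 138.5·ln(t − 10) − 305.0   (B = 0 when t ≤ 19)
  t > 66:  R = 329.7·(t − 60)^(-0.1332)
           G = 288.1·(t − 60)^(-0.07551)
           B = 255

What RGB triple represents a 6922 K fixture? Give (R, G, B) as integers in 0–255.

t = 6922/100 = 69.22; the t > 66 branch applies.
R = 329.7·(69.22 − 60)^(-0.1332) = 329.7·9.22^(-0.1332) = 329.7·0.74387 = 245.254.
G = 288.1·(69.22 − 60)^(-0.07551) = 288.1·9.22^(-0.07551) = 288.1·0.84558 = 243.611.
B = 255 by definition for t > 66.
Rounded: (245, 244, 255).

(245, 244, 255)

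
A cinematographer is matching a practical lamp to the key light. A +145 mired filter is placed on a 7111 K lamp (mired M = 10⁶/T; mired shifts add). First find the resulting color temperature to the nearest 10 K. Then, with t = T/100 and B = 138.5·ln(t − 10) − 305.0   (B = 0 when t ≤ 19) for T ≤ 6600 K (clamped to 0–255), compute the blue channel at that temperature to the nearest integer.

141

M_in = 10⁶/7111 = 140.63; M_out = 140.63 + (+145) = 285.63.
T_out = 10⁶/285.63 = 3501.1 K → 3500 K; t = 35.
B = 138.5·ln(35 − 10) − 305.0 = 138.5·ln 25 − 305.0 = 138.5·3.2189 − 305.0 = 140.814.
Rounded: 141.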